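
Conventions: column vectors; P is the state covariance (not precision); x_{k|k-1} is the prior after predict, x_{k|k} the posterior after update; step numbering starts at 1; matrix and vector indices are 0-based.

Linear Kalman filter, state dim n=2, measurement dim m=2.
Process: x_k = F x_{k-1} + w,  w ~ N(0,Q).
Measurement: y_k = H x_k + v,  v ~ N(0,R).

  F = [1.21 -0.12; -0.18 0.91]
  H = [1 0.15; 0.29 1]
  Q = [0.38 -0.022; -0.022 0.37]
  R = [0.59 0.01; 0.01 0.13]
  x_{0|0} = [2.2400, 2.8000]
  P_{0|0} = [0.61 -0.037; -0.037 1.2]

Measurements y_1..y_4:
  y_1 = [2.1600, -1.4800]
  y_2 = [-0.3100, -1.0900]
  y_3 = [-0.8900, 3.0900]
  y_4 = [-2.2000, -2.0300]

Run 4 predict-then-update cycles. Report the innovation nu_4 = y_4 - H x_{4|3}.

step 1: x^-=[2.3744, 2.1448]  P^-=[1.3011 -0.3274; -0.3274 1.3956]  S=[1.8243 0.2550; 0.2550 1.4451]  K=[0.6987 -0.0888; -0.1954 0.9345]  nu=[-0.5361, -4.3134]  x^+=[2.3827, -1.7813]  P^+=[0.4308 -0.1295; -0.1295 0.1571]
step 2: x^-=[3.0968, -2.0499]  P^-=[1.0506 -0.2783; -0.2783 0.5565]  S=[1.5696 0.1077; 0.1077 0.6134]  K=[0.6476 -0.0708; -0.1795 0.8071]  nu=[-3.0993, 0.0618]  x^+=[1.0854, -1.4436]  P^+=[0.3991 -0.1185; -0.1185 0.1375]
step 3: x^-=[1.4865, -1.5090]  P^-=[1.0008 -0.2570; -0.2570 0.5356]  S=[1.5257 0.1124; 0.1124 0.6007]  K=[0.6353 -0.0635; -0.1747 0.8002]  nu=[-2.1502, 4.1679]  x^+=[-0.1444, 2.2020]  P^+=[0.3915 -0.1155; -0.1155 0.1358]
step 4: x^-=[-0.4389, 2.0298]  P^-=[0.9887 -0.2517; -0.2517 0.5329]  S=[1.5152 0.1140; 0.1140 0.6001]  K=[0.6323 -0.0618; -0.1735 0.7994]  nu=[-2.0655, -3.9325]  x^+=[-1.5020, -0.7555]  P^+=[0.3896 -0.1147; -0.1147 0.1355]

innov = [-2.0655, -3.9325]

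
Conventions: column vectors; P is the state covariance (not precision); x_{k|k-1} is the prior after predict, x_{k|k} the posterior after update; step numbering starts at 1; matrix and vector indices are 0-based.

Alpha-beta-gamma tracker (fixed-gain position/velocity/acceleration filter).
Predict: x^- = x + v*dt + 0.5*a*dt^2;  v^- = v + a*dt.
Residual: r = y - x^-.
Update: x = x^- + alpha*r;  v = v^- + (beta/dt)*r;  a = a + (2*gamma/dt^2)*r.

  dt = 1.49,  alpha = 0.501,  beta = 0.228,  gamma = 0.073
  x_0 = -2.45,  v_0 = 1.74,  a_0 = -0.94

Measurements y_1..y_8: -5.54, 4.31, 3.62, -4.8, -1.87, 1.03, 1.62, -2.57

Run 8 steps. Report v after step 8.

step 1: x_pred=-0.9008  r=-4.6392  x^+=-3.2251  v^+=-0.3705  a^+=-1.2451
step 2: x_pred=-5.1592  r=9.4692  x^+=-0.4151  v^+=-0.7767  a^+=-0.6224
step 3: x_pred=-2.2632  r=5.8832  x^+=0.6843  v^+=-0.8037  a^+=-0.2355
step 4: x_pred=-0.7747  r=-4.0253  x^+=-2.7914  v^+=-1.7705  a^+=-0.5002
step 5: x_pred=-5.9847  r=4.1147  x^+=-3.9232  v^+=-1.8862  a^+=-0.2296
step 6: x_pred=-6.9885  r=8.0185  x^+=-2.9712  v^+=-1.0013  a^+=0.2977
step 7: x_pred=-4.1326  r=5.7526  x^+=-1.2506  v^+=0.3226  a^+=0.6760
step 8: x_pred=-0.0194  r=-2.5506  x^+=-1.2973  v^+=0.9396  a^+=0.5083

v_post = 0.9396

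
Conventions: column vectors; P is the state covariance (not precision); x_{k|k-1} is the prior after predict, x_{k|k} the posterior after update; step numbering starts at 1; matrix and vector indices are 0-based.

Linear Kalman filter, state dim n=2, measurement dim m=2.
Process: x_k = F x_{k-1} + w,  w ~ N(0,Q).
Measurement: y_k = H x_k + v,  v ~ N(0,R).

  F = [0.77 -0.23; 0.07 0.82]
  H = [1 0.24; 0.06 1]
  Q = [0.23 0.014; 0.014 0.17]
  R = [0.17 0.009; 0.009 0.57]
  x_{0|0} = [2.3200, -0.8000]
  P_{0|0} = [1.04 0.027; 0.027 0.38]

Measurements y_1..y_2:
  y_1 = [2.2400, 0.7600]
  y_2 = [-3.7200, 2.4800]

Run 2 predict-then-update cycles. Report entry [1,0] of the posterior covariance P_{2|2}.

P_post[1,0] = -0.0454

step 1: x^-=[1.9704, -0.4936]  P^-=[0.8572 0.0150; 0.0150 0.4337]  S=[1.0593 0.1797; 0.1797 1.0086]  K=[0.8264 -0.0814; 0.0405 0.4237]  nu=[0.3881, 1.1354]  x^+=[2.1987, 0.0032]  P^+=[0.1513 -0.0480; -0.0480 0.2447]
step 2: x^-=[1.6922, 0.1565]  P^-=[0.3497 -0.0536; -0.0536 0.3298]  S=[0.5129 0.0548; 0.0548 0.8946]  K=[0.6648 -0.0771; 0.0110 0.3644]  nu=[-5.4498, 2.2220]  x^+=[-2.1024, 0.9064]  P^+=[0.1232 -0.0454; -0.0454 0.2105]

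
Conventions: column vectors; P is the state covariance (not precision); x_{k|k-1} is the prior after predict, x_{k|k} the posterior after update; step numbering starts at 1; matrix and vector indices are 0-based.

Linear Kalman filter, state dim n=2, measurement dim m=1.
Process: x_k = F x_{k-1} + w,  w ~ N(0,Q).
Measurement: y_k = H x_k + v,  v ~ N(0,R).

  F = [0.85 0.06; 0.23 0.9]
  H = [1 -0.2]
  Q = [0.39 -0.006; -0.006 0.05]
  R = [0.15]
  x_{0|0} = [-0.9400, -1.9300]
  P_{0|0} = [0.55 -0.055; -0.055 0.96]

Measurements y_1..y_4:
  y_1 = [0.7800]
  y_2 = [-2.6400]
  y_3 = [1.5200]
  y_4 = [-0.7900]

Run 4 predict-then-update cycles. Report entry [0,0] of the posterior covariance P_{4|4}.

step 1: x^-=[-0.9148, -1.9532]  P^-=[0.7852 0.1105; 0.1105 0.8339]  S=[0.9244]  K=[0.8256; -0.0609]  nu=[1.3042]  x^+=[0.1619, -2.0326]  P^+=[0.1552 0.1570; 0.1570 0.8305]
step 2: x^-=[0.0156, -1.7921]  P^-=[0.5212 0.1914; 0.1914 0.7959]  S=[0.6264]  K=[0.7708; 0.0515]  nu=[-3.0140]  x^+=[-2.3077, -1.9473]  P^+=[0.1489 0.1666; 0.1666 0.7942]
step 3: x^-=[-2.0784, -2.2834]  P^-=[0.5175 0.1957; 0.1957 0.7702]  S=[0.6200]  K=[0.7715; 0.0673]  nu=[3.1417]  x^+=[0.3455, -2.0721]  P^+=[0.1484 0.1636; 0.1636 0.7674]
step 4: x^-=[0.1693, -1.7854]  P^-=[0.5167 0.1918; 0.1918 0.7471]  S=[0.6198]  K=[0.7717; 0.0684]  nu=[-1.3164]  x^+=[-0.8465, -1.8755]  P^+=[0.1476 0.1591; 0.1591 0.7442]

P_post[0,0] = 0.1476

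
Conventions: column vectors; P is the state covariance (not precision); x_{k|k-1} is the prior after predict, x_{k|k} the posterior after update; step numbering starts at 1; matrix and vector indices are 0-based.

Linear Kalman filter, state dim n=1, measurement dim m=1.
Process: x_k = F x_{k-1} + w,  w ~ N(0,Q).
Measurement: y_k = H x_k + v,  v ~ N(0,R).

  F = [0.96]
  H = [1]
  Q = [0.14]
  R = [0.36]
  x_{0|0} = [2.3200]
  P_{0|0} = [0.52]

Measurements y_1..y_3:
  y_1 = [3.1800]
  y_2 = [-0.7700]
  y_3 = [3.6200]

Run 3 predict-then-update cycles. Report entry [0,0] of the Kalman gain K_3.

K[0,0] = 0.4574

step 1: x^-=[2.2272]  P^-=[0.6192]  S=[0.9792]  K=[0.6324]  nu=[0.9528]  x^+=[2.8297]  P^+=[0.2277]
step 2: x^-=[2.7165]  P^-=[0.3498]  S=[0.7098]  K=[0.4928]  nu=[-3.4865]  x^+=[0.9983]  P^+=[0.1774]
step 3: x^-=[0.9584]  P^-=[0.3035]  S=[0.6635]  K=[0.4574]  nu=[2.6616]  x^+=[2.1759]  P^+=[0.1647]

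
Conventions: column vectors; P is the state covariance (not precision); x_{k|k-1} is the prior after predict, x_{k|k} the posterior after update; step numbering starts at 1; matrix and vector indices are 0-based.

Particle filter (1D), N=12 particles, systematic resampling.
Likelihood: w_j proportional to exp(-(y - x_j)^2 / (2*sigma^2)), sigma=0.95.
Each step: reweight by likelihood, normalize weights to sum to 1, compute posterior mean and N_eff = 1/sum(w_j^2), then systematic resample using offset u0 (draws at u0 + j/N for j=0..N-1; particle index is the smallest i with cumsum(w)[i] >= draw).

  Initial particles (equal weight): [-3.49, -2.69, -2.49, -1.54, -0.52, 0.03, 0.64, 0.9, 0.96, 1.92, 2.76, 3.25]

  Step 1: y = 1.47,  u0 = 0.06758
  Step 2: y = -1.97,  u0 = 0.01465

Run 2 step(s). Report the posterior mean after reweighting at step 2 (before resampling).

step 1: w=[0.0000, 0.0000, 0.0000, 0.0015, 0.0260, 0.0740, 0.1594, 0.1950, 0.2021, 0.2087, 0.0929, 0.0404]  mean=1.2458  Neff=6.0891  idx=[5, 6, 6, 7, 7, 8, 8, 8, 9, 9, 10, 11]
step 2: w=[0.5396, 0.1136, 0.1136, 0.0516, 0.0516, 0.0426, 0.0426, 0.0426, 0.0011, 0.0011, 0.0000, 0.0000]  mean=0.3815  Neff=3.0510  idx=[0, 0, 0, 0, 0, 0, 0, 1, 2, 2, 4, 6]

post_mean = 0.3815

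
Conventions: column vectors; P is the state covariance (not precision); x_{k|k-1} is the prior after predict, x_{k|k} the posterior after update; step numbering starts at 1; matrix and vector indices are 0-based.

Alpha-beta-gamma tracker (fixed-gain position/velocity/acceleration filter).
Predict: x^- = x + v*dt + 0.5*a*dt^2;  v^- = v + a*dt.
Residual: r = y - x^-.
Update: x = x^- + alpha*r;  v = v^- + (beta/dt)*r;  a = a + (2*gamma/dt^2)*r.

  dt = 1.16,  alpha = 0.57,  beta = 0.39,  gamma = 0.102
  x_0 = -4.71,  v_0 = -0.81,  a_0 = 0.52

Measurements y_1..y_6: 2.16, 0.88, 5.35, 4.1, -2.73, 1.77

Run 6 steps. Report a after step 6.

step 1: x_pred=-5.2997  r=7.4597  x^+=-1.0477  v^+=2.3012  a^+=1.6509
step 2: x_pred=2.7325  r=-1.8525  x^+=1.6766  v^+=3.5935  a^+=1.3701
step 3: x_pred=6.7668  r=-1.4168  x^+=5.9592  v^+=4.7065  a^+=1.1553
step 4: x_pred=12.1960  r=-8.0960  x^+=7.5813  v^+=3.3247  a^+=-0.0721
step 5: x_pred=11.3894  r=-14.1194  x^+=3.3413  v^+=-1.5060  a^+=-2.2127
step 6: x_pred=0.1057  r=1.6643  x^+=1.0543  v^+=-3.5131  a^+=-1.9604

a_post = -1.9604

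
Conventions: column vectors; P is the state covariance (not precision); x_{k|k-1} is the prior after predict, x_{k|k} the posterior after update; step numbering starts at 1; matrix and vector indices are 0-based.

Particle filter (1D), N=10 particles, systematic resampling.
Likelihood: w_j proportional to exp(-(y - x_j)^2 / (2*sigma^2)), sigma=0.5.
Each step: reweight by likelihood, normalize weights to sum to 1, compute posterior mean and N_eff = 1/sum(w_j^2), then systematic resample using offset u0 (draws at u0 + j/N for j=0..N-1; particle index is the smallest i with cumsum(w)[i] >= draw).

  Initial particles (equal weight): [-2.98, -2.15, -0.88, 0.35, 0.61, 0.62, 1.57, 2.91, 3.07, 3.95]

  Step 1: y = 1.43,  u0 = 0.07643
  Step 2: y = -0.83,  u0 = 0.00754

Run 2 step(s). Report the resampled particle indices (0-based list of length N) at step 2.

resampled_idx = [0, 0, 0, 1, 1, 1, 2, 2, 3, 3]

step 1: w=[0.0000, 0.0000, 0.0000, 0.0604, 0.1623, 0.1677, 0.5989, 0.0078, 0.0029, 0.0000]  mean=1.1959  Neff=2.3989  idx=[4, 4, 5, 5, 6, 6, 6, 6, 6, 6]
step 2: w=[0.2570, 0.2570, 0.2425, 0.2425, 0.0002, 0.0002, 0.0002, 0.0002, 0.0002, 0.0002]  mean=0.6158  Neff=4.0044  idx=[0, 0, 0, 1, 1, 1, 2, 2, 3, 3]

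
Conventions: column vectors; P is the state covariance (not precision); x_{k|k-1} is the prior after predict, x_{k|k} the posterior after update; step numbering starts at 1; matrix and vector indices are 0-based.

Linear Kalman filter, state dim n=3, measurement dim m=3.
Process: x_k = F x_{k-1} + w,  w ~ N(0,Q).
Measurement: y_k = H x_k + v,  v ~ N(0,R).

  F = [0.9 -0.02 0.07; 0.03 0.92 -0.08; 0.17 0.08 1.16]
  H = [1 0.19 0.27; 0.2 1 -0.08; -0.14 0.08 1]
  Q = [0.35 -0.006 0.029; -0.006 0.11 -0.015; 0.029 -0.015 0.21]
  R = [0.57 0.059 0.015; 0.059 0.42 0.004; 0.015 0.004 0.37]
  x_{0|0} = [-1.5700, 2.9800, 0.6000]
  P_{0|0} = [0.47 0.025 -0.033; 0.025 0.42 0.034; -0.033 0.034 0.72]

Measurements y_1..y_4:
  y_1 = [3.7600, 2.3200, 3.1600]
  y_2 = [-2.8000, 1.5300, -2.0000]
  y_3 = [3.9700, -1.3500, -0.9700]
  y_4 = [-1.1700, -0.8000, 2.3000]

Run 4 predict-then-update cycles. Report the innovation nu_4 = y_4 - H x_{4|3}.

innov = [-2.5816, -1.5054, 2.1744]

step 1: x^-=[-1.4306, 2.6465, 0.6675]  P^-=[0.7292 0.0202 0.1250; 0.0202 0.4671 -0.0092; 0.1250 -0.0092 1.1891]  S=[1.4770 0.2833 0.3604; 0.2833 0.9294 -0.0594; 0.3604 -0.0594 1.5394]  K=[0.5479 -0.0063 -0.1126; -0.0394 0.5226 0.0459; 0.1396 -0.0815 0.7247]  nu=[4.5075, 0.0130, 2.0805]  x^+=[0.8045, 2.5713, 2.8034]  P^+=[0.3129 -0.0323 0.0129; -0.0323 0.2235 -0.0039; 0.0129 -0.0039 0.2720]
step 2: x^-=[0.8689, 2.1655, 3.5944]  P^-=[0.6077 -0.0311 0.1101; -0.0311 0.2999 -0.0312; 0.1101 -0.0312 0.5900]  S=[1.2759 0.1817 0.1915; 0.1817 0.7371 -0.0401; 0.1915 -0.0401 0.9387]  K=[0.5098 -0.0193 -0.0808; -0.0492 0.4154 0.0247; 0.1305 -0.0771 0.5795]  nu=[-5.0508, -0.5217, -5.6460]  x^+=[-1.2397, 2.0576, -0.2966]  P^+=[0.2891 -0.0345 0.0209; -0.0345 0.1778 -0.0090; 0.0209 -0.0090 0.2197]
step 3: x^-=[-1.1776, 1.8795, -0.3902]  P^-=[0.5892 -0.0333 0.1107; -0.0333 0.2615 -0.0354; 0.1107 -0.0354 0.5208]  S=[1.2501 0.1688 0.1743; 0.1688 0.6972 -0.0409; 0.1743 -0.0409 0.8681]  K=[0.5026 -0.0174 -0.0724; -0.0485 0.3823 0.0164; 0.1296 -0.0779 0.5491]  nu=[4.8959, -3.0252, -0.8950]  x^+=[1.4005, 0.4711, -0.0114]  P^+=[0.2844 -0.0330 0.0232; -0.0330 0.1635 -0.0108; 0.0232 -0.0108 0.2089]
step 4: x^-=[1.2502, 0.4763, 0.2625]  P^-=[0.5856 -0.0321 0.1116; -0.0321 0.2496 -0.0371; 0.1116 -0.0371 0.5066]  S=[1.2458 0.1669 0.1714; 0.1669 0.6858 -0.0423; 0.1714 -0.0423 0.8532]  K=[0.5010 -0.0153 -0.0697; -0.0473 0.3713 0.0131; 0.1297 -0.0788 0.5420]  nu=[-2.5816, -1.5054, 2.1744]  x^+=[-0.1717, 0.0679, 1.2249]  P^+=[0.2832 -0.0319 0.0239; -0.0319 0.1586 -0.0115; 0.0239 -0.0115 0.2064]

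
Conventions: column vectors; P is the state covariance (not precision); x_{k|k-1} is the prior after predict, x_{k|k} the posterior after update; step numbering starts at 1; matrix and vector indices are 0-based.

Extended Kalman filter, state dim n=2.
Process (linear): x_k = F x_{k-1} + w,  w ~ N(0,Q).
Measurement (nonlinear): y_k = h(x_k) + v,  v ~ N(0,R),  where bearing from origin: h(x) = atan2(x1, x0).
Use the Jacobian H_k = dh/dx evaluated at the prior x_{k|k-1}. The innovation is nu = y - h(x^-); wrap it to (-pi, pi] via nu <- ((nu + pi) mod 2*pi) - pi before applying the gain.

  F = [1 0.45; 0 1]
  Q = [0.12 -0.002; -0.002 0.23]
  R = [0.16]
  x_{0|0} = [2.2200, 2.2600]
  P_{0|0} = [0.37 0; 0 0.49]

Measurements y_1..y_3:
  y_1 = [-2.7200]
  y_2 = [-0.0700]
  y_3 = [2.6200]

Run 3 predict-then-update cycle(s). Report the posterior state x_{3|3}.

x_post = [6.2195, 4.6187]

step 1: x^-=[3.2370, 2.2600]  P^-=[0.5892 0.2185; 0.2185 0.7200]  H_jac=[-0.1450 0.2077]  S=[0.1903]  K=[-0.2105; 0.6193]  nu=[2.9537]  x^+=[2.6152, 4.0894]  P^+=[0.5808 0.2433; 0.2433 0.6470]
step 2: x^-=[4.4554, 4.0894]  P^-=[1.0508 0.5325; 0.5325 0.8770]  H_jac=[-0.1118 0.1218]  S=[0.1716]  K=[-0.3066; 0.2756]  nu=[-0.8126]  x^+=[4.7045, 3.8654]  P^+=[1.0347 0.5470; 0.5470 0.8640]
step 3: x^-=[6.4440, 3.8654]  P^-=[1.8219 0.9338; 0.9338 1.0940]  H_jac=[-0.0685 0.1141]  S=[0.1682]  K=[-0.1080; 0.3622]  nu=[2.0797]  x^+=[6.2195, 4.6187]  P^+=[1.8199 0.9403; 0.9403 1.0719]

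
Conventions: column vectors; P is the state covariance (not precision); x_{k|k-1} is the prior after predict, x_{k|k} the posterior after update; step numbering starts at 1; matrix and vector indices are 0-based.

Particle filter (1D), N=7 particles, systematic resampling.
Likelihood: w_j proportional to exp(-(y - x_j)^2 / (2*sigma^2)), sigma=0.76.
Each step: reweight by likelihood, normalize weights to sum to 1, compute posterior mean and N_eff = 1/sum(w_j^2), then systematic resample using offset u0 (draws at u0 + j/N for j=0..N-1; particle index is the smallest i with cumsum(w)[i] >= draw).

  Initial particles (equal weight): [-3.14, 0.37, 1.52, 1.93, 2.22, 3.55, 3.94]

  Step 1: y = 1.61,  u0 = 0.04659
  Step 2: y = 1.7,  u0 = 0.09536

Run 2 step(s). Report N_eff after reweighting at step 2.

step 1: w=[0.0000, 0.0897, 0.3372, 0.3108, 0.2461, 0.0131, 0.0031]  mean=1.7505  Neff=3.5828  idx=[1, 2, 2, 3, 3, 4, 4]
step 2: w=[0.0382, 0.1720, 0.1720, 0.1689, 0.1689, 0.1400, 0.1400]  mean=1.8105  Neff=6.3746  idx=[1, 2, 2, 3, 4, 5, 6]

N_eff = 6.3746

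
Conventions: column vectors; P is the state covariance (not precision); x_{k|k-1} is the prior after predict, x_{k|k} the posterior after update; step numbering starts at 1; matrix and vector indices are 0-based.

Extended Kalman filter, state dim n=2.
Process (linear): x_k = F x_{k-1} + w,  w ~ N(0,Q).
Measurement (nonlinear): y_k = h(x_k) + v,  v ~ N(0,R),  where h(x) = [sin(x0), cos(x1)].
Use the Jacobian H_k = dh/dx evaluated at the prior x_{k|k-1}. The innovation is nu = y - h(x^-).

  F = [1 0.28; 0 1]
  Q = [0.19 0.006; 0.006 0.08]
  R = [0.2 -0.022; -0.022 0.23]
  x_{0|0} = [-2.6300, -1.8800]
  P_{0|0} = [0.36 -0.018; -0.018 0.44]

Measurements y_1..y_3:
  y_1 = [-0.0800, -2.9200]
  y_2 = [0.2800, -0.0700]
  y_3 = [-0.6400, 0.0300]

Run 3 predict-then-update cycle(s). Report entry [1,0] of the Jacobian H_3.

step 1: x^-=[-3.1564, -1.8800]  P^-=[0.5744 0.1112; 0.1112 0.5200]  H_jac=[-0.9999 0.0000; 0.0000 0.9526]  S=[0.7743 -0.1279; -0.1279 0.7018]  K=[-0.7391 0.0162; -0.0278 0.7007]  nu=[-0.0948, -2.6157]  x^+=[-3.1288, -3.7102]  P^+=[0.1482 0.0210; 0.0210 0.1698]
step 2: x^-=[-4.1676, -3.7102]  P^-=[0.3633 0.0745; 0.0745 0.2498]  H_jac=[-0.5182 0.0000; 0.0000 -0.5384]  S=[0.2976 -0.0012; -0.0012 0.3024]  K=[-0.6332 -0.1352; -0.1316 -0.4453]  nu=[-0.5752, 0.7727]  x^+=[-3.9078, -3.9785]  P^+=[0.2386 0.0319; 0.0319 0.1848]
step 3: x^-=[-5.0218, -3.9785]  P^-=[0.4610 0.0896; 0.0896 0.2648]  H_jac=[0.3045 0.0000; 0.0000 -0.7426]  S=[0.2427 -0.0423; -0.0423 0.3760]  K=[0.5584 -0.1143; 0.0218 -0.5205]  nu=[-1.5925, 0.6998]  x^+=[-5.9910, -4.3775]  P^+=[0.3750 0.0519; 0.0519 0.1619]

H_jac[1,0] = 0.0000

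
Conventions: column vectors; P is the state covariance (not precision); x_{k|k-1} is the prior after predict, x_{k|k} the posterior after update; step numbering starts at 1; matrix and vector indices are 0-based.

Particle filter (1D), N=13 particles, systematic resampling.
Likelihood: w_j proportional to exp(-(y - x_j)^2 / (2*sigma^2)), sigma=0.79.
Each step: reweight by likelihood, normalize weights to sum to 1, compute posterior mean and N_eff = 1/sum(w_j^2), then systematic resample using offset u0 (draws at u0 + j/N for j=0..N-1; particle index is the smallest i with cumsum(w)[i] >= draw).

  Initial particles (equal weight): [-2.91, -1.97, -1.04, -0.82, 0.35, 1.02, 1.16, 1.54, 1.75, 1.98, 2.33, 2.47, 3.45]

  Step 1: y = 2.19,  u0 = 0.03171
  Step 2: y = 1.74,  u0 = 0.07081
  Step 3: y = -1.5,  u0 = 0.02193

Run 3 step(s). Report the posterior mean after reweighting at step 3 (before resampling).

step 1: w=[0.0000, 0.0000, 0.0000, 0.0001, 0.0119, 0.0600, 0.0768, 0.1280, 0.1538, 0.1734, 0.1768, 0.1687, 0.0503]  mean=1.9664  Neff=7.0412  idx=[5, 6, 7, 7, 8, 8, 9, 9, 10, 10, 11, 11, 12]
step 2: w=[0.0648, 0.0750, 0.0951, 0.0951, 0.0982, 0.0982, 0.0938, 0.0938, 0.0743, 0.0743, 0.0641, 0.0641, 0.0094]  mean=1.8561  Neff=11.8902  idx=[1, 2, 2, 3, 4, 5, 6, 6, 7, 8, 9, 10, 12]
step 3: w=[0.5848, 0.1031, 0.1031, 0.1031, 0.0358, 0.0358, 0.0104, 0.0104, 0.0104, 0.0013, 0.0013, 0.0006, 0.0000]  mean=1.3491  Neff=2.6544  idx=[0, 0, 0, 0, 0, 0, 0, 0, 1, 2, 3, 3, 5]

post_mean = 1.3491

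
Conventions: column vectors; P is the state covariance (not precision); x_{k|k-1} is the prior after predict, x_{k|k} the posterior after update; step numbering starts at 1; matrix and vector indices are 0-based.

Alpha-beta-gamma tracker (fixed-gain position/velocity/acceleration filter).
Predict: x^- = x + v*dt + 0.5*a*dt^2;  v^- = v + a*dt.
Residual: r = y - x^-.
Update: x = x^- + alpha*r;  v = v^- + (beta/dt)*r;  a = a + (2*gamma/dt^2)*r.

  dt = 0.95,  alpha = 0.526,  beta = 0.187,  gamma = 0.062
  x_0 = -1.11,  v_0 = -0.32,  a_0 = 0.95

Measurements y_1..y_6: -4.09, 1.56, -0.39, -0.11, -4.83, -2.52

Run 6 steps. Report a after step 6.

step 1: x_pred=-0.9853  r=-3.1047  x^+=-2.6184  v^+=-0.0286  a^+=0.5234
step 2: x_pred=-2.4094  r=3.9694  x^+=-0.3215  v^+=1.2500  a^+=1.0688
step 3: x_pred=1.3483  r=-1.7383  x^+=0.4339  v^+=1.9232  a^+=0.8300
step 4: x_pred=2.6355  r=-2.7455  x^+=1.1914  v^+=2.1712  a^+=0.4528
step 5: x_pred=3.4583  r=-8.2883  x^+=-0.9013  v^+=0.9698  a^+=-0.6860
step 6: x_pred=-0.2896  r=-2.2304  x^+=-1.4628  v^+=-0.1209  a^+=-0.9925

a_post = -0.9925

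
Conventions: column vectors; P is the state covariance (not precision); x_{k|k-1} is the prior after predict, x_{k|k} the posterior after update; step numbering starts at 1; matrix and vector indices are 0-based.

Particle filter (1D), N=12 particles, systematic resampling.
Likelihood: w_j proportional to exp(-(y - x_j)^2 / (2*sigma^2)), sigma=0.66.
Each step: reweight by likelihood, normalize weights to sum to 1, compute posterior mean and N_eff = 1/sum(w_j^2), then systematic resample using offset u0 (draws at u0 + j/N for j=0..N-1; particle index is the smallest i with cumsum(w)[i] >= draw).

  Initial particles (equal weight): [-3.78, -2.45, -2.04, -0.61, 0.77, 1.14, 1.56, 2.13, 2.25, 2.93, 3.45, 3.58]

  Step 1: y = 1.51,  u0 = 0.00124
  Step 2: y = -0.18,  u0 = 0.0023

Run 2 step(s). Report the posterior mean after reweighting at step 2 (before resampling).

step 1: w=[0.0000, 0.0000, 0.0000, 0.0016, 0.1447, 0.2318, 0.2705, 0.1745, 0.1447, 0.0268, 0.0036, 0.0020]  mean=1.5918  Neff=5.0023  idx=[3, 4, 5, 5, 5, 6, 6, 6, 7, 7, 8, 8]
step 2: w=[0.4845, 0.2126, 0.0811, 0.0811, 0.0811, 0.0185, 0.0185, 0.0185, 0.0013, 0.0013, 0.0007, 0.0007]  mean=0.2409  Neff=3.3252  idx=[0, 0, 0, 0, 0, 0, 1, 1, 1, 2, 3, 4]

post_mean = 0.2409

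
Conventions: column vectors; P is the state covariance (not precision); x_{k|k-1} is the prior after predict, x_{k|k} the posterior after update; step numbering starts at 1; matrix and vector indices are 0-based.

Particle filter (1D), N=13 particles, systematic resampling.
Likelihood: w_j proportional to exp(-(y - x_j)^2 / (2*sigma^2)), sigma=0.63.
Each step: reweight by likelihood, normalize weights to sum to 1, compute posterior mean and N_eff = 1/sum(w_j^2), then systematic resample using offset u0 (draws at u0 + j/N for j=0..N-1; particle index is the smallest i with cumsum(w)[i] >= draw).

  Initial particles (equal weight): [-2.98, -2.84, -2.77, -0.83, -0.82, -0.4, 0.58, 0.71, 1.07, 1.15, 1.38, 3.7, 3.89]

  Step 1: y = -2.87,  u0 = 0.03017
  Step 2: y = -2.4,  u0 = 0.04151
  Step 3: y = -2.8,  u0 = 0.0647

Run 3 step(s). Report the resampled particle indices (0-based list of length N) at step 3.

resampled_idx = [0, 1, 2, 3, 4, 5, 6, 7, 8, 9, 10, 11, 12]

step 1: w=[0.3303, 0.3350, 0.3311, 0.0018, 0.0017, 0.0002, 0.0000, 0.0000, 0.0000, 0.0000, 0.0000, 0.0000, 0.0000]  mean=-2.8557  Neff=3.0216  idx=[0, 0, 0, 0, 1, 1, 1, 1, 1, 2, 2, 2, 2]
step 2: w=[0.0661, 0.0661, 0.0661, 0.0661, 0.0791, 0.0791, 0.0791, 0.0791, 0.0791, 0.0850, 0.0850, 0.0850, 0.0850]  mean=-2.8532  Neff=12.8740  idx=[0, 1, 2, 4, 5, 6, 7, 7, 8, 9, 10, 11, 12]
step 3: w=[0.0746, 0.0746, 0.0746, 0.0776, 0.0776, 0.0776, 0.0776, 0.0776, 0.0776, 0.0777, 0.0777, 0.0777, 0.0777]  mean=-2.8496  Neff=12.9965  idx=[0, 1, 2, 3, 4, 5, 6, 7, 8, 9, 10, 11, 12]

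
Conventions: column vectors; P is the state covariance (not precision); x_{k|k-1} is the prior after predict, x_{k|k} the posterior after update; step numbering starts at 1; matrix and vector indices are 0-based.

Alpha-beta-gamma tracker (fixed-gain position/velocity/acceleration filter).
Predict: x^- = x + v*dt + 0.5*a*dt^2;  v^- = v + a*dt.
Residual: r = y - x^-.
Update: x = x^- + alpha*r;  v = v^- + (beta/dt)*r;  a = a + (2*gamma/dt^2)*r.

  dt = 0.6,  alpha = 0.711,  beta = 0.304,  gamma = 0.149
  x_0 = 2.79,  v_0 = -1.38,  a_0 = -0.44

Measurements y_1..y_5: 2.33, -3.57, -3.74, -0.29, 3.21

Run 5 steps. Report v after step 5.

step 1: x_pred=1.8828  r=0.4472  x^+=2.2008  v^+=-1.4174  a^+=-0.0698
step 2: x_pred=1.3377  r=-4.9077  x^+=-2.1517  v^+=-3.9459  a^+=-4.1323
step 3: x_pred=-5.2630  r=1.5230  x^+=-4.1802  v^+=-5.6536  a^+=-2.8716
step 4: x_pred=-8.0892  r=7.7992  x^+=-2.5440  v^+=-3.4250  a^+=3.5844
step 5: x_pred=-3.9538  r=7.1638  x^+=1.1397  v^+=2.3553  a^+=9.5144

v_post = 2.3553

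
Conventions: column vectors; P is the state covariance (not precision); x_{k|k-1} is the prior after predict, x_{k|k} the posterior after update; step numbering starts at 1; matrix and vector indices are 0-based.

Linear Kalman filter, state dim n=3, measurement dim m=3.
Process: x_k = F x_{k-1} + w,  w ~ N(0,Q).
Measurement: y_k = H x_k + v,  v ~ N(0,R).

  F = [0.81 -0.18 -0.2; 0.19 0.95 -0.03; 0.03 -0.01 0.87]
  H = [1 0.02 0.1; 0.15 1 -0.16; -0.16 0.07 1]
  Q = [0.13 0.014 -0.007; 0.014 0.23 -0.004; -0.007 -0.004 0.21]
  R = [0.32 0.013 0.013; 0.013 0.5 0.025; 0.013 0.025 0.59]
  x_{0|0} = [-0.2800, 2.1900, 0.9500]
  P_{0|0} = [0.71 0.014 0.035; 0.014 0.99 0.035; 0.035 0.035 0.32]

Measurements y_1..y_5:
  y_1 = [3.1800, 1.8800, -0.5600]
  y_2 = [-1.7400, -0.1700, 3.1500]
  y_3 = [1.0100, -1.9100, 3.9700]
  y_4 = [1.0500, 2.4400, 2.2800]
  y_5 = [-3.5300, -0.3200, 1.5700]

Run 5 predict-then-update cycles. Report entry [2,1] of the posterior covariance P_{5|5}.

step 1: x^-=[-0.8110, 1.9988, 0.7962]  P^-=[0.6278 -0.0424 -0.0248; -0.0424 1.1521 0.0174; -0.0248 0.0174 0.4542]  S=[0.9462 0.0856 -0.0672; 0.0856 1.6607 0.0371; -0.0672 0.0371 1.0772]  K=[0.6543 0.0015 -0.0783; -0.0763 0.6906 0.0688; 0.0572 -0.0481 0.4316]  nu=[3.8714, 0.1302, -1.6259]  x^+=[1.8494, 1.6816, 0.3094]  P^+=[0.2091 -0.0244 -0.0025; -0.0244 0.3542 0.0281; -0.0025 0.0281 0.2518]
step 2: x^-=[1.1335, 1.9396, 0.3079]  P^-=[0.2987 -0.0359 -0.0508; -0.0359 0.5470 0.0095; -0.0508 0.0095 0.4002]  S=[0.6114 0.0346 -0.0462; 0.0346 1.0527 -0.0021; -0.0462 -0.0021 1.0190]  K=[0.4732 0.0005 -0.0778; -0.0646 0.5154 0.0506; 0.0163 -0.0588 0.4020]  nu=[-2.9430, -2.2303, 2.8877]  x^+=[-0.4849, 1.1266, 1.5521]  P^+=[0.1522 -0.0206 -0.0140; -0.0206 0.2644 0.0201; -0.0140 0.0201 0.2323]
step 3: x^-=[-0.9060, 0.9316, 1.3245]  P^-=[0.2597 -0.0244 -0.0558; -0.0244 0.4659 0.0021; -0.0558 0.0021 0.3849]  S=[0.5716 0.0389 -0.0459; 0.0389 0.9763 -0.0143; -0.0459 -0.0143 1.0026]  K=[0.4370 0.0055 -0.0787; -0.0550 0.4759 0.0428; 0.0056 -0.0640 0.3923]  nu=[1.7649, -2.4938, 2.4354]  x^+=[-0.3401, -0.2482, 2.4495]  P^+=[0.1409 -0.0174 -0.0169; -0.0174 0.2436 0.0166; -0.0169 0.0166 0.2261]
step 4: x^-=[-0.7207, -0.3739, 2.1234]  P^-=[0.2511 -0.0194 -0.0566; -0.0194 0.4481 -0.0009; -0.0566 -0.0009 0.3801]  S=[0.5630 0.0422 -0.0456; 0.0422 0.9607 -0.0184; -0.0456 -0.0184 0.9972]  K=[0.4283 0.0081 -0.0787; -0.0505 0.4666 0.0400; 0.0034 -0.0658 0.3892]  nu=[1.5658, 3.2618, 0.0675]  x^+=[-0.0288, 1.0716, 1.9403]  P^+=[0.1382 -0.0159 -0.0174; -0.0159 0.2385 0.0154; -0.0174 0.0154 0.2241]
step 5: x^-=[-0.6043, 0.9543, 1.6765]  P^-=[0.2488 -0.0176 -0.0566; -0.0176 0.4440 -0.0019; -0.0566 -0.0019 0.3786]  S=[0.5607 0.0435 -0.0452; 0.0435 0.9573 -0.0197; -0.0452 -0.0197 0.9954]  K=[0.4259 0.0091 -0.0785; -0.0487 0.4644 0.0391; 0.0030 -0.0663 0.3882]  nu=[-3.1124, -0.9154, -0.2700]  x^+=[-1.9170, 0.6704, 1.6230]  P^+=[0.1374 -0.0153 -0.0175; -0.0153 0.2372 0.0150; -0.0175 0.0150 0.2235]

P_post[2,1] = 0.0150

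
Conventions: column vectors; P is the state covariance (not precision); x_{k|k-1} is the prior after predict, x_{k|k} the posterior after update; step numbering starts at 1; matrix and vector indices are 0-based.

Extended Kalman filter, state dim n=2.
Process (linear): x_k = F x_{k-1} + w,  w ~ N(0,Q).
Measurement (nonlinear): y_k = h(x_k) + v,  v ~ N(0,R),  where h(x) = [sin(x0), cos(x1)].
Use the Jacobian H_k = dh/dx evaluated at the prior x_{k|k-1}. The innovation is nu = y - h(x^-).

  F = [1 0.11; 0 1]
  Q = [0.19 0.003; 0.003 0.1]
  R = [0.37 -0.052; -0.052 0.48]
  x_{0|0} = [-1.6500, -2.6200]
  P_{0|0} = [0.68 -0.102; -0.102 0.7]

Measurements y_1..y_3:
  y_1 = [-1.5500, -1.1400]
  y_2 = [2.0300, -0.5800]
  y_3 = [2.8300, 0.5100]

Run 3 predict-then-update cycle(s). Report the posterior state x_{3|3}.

x_post = [-5.5064, -2.1143]

step 1: x^-=[-1.9382, -2.6200]  P^-=[0.8560 -0.0220; -0.0220 0.8000]  H_jac=[-0.3592 0.0000; 0.0000 0.4983]  S=[0.4804 -0.0481; -0.0481 0.6786]  K=[-0.6462 -0.0619; 0.0757 0.5928]  nu=[-0.6167, -0.2730]  x^+=[-1.5228, -2.8285]  P^+=[0.6567 0.0078; 0.0078 0.5631]
step 2: x^-=[-1.8339, -2.8285]  P^-=[0.8552 0.0727; 0.0727 0.6631]  H_jac=[-0.2601 0.0000; 0.0000 0.3080]  S=[0.4278 -0.0578; -0.0578 0.5429]  K=[-0.5218 -0.0143; 0.0067 0.3769]  nu=[2.9956, 0.3714]  x^+=[-3.4023, -2.6684]  P^+=[0.7394 0.0658; 0.0658 0.5863]
step 3: x^-=[-3.6958, -2.6684]  P^-=[0.9510 0.1333; 0.1333 0.6863]  H_jac=[-0.8503 0.0000; 0.0000 0.4557]  S=[1.0576 -0.1036; -0.1036 0.6225]  K=[-0.7676 -0.0302; -0.0589 0.4926]  nu=[2.3037, 1.4001]  x^+=[-5.5064, -2.1143]  P^+=[0.3322 0.0557; 0.0557 0.5255]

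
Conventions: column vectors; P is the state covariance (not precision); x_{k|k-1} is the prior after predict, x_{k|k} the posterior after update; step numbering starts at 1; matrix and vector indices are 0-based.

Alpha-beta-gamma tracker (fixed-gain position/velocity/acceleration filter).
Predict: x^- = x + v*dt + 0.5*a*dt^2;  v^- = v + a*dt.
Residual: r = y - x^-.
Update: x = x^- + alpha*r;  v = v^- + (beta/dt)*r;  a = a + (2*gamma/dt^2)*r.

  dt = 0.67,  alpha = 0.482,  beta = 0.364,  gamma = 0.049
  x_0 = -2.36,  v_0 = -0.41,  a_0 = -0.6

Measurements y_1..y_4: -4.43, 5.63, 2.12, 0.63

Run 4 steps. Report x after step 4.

x_post = 3.0766

step 1: x_pred=-2.7694  r=-1.6606  x^+=-3.5698  v^+=-1.7142  a^+=-0.9625
step 2: x_pred=-4.9343  r=10.5643  x^+=0.1577  v^+=3.3803  a^+=1.3438
step 3: x_pred=2.7241  r=-0.6041  x^+=2.4329  v^+=3.9525  a^+=1.2119
step 4: x_pred=5.3531  r=-4.7231  x^+=3.0766  v^+=2.1985  a^+=0.1808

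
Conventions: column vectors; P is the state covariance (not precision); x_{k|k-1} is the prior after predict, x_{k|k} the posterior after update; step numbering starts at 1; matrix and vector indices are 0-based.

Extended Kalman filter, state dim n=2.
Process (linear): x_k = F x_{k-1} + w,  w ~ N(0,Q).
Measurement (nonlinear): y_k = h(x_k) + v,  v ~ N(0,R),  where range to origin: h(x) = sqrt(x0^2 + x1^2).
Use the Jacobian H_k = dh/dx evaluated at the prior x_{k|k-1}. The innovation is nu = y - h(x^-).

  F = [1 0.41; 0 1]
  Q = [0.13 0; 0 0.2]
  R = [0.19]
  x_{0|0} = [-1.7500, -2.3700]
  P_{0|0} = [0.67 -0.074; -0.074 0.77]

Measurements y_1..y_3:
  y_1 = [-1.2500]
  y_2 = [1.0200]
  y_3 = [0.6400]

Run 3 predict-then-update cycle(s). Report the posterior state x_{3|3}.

step 1: x^-=[-2.7217, -2.3700]  P^-=[0.8688 0.2417; 0.2417 0.9700]  H_jac=[-0.7542 -0.6567]  S=[1.3418]  K=[-0.6066; -0.6106]  nu=[-4.8590]  x^+=[0.2256, 0.5967]  P^+=[0.3751 -0.2552; -0.2552 0.4698]
step 2: x^-=[0.4702, 0.5967]  P^-=[0.3747 -0.0626; -0.0626 0.6698]  H_jac=[0.6189 0.7855]  S=[0.6859]  K=[0.2664; 0.7105]  nu=[0.2603]  x^+=[0.5396, 0.7817]  P^+=[0.3261 -0.1925; -0.1925 0.3235]
step 3: x^-=[0.8600, 0.7817]  P^-=[0.3526 -0.0598; -0.0598 0.5235]  H_jac=[0.7400 0.6726]  S=[0.5604]  K=[0.3939; 0.5494]  nu=[-0.5222]  x^+=[0.6544, 0.4948]  P^+=[0.2657 -0.1811; -0.1811 0.3544]

x_post = [0.6544, 0.4948]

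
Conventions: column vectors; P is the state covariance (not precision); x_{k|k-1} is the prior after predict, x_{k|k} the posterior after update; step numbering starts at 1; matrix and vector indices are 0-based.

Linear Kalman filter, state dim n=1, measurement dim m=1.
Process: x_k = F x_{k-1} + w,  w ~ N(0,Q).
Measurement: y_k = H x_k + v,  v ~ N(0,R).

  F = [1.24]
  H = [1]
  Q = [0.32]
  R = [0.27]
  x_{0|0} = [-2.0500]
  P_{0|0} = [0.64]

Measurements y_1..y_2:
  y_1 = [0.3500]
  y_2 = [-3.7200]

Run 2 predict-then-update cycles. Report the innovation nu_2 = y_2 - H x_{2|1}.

innov = [-3.5389]

step 1: x^-=[-2.5420]  P^-=[1.3041]  S=[1.5741]  K=[0.8285]  nu=[2.8920]  x^+=[-0.1461]  P^+=[0.2237]
step 2: x^-=[-0.1811]  P^-=[0.6639]  S=[0.9339]  K=[0.7109]  nu=[-3.5389]  x^+=[-2.6969]  P^+=[0.1919]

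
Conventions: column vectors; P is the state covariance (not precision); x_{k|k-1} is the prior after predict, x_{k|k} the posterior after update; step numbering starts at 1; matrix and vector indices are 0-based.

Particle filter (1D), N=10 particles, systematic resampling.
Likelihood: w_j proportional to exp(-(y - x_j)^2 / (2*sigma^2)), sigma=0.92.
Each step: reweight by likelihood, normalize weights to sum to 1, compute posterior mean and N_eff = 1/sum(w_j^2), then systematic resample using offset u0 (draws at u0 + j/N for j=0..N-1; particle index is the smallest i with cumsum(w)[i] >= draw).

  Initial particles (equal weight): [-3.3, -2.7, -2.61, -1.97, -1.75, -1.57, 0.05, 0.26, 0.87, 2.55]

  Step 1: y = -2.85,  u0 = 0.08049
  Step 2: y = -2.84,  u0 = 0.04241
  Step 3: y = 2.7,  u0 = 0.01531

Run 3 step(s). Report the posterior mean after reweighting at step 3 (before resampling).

step 1: w=[0.2038, 0.2267, 0.2220, 0.1454, 0.1124, 0.0873, 0.0016, 0.0008, 0.0001, 0.0000]  mean=-2.4839  Neff=5.4463  idx=[0, 0, 1, 1, 2, 2, 3, 3, 4, 5]
step 2: w=[0.1126, 0.1126, 0.1261, 0.1261, 0.1236, 0.1236, 0.0816, 0.0816, 0.0632, 0.0492]  mean=-2.5781  Neff=9.3105  idx=[0, 1, 2, 2, 3, 4, 5, 6, 7, 8]
step 3: w=[0.0000, 0.0000, 0.0024, 0.0024, 0.0024, 0.0043, 0.0043, 0.1867, 0.1867, 0.6107]  mean=-1.8466  Neff=2.2588  idx=[6, 7, 8, 8, 9, 9, 9, 9, 9, 9]

post_mean = -1.8466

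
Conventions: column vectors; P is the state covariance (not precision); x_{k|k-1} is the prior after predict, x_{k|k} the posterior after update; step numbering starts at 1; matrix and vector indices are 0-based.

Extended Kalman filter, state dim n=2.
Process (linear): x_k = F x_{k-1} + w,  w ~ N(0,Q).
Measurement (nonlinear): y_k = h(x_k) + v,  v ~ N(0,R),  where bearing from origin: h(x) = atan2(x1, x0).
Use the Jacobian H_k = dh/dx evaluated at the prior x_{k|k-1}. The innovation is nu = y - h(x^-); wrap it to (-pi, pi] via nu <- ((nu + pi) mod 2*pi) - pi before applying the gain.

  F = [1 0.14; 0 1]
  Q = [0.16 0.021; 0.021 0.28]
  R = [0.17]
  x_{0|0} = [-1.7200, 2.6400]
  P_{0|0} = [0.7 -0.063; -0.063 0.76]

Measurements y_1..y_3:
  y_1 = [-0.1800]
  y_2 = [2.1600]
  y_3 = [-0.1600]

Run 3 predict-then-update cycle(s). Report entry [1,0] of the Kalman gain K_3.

K[1,0] = 0.1358

step 1: x^-=[-1.3504, 2.6400]  P^-=[0.8573 0.0644; 0.0644 1.0400]  H_jac=[-0.3002 -0.1536]  S=[0.2777]  K=[-0.9623; -0.6447]  nu=[-2.2236]  x^+=[0.7894, 4.0735]  P^+=[0.6001 -0.1079; -0.1079 0.9246]
step 2: x^-=[1.3597, 4.0735]  P^-=[0.7480 0.0425; 0.0425 1.2046]  H_jac=[-0.2209 0.0737]  S=[0.2117]  K=[-0.7658; 0.3752]  nu=[0.9114]  x^+=[0.6618, 4.4154]  P^+=[0.6239 0.1034; 0.1034 1.1748]
step 3: x^-=[1.2799, 4.4154]  P^-=[0.8358 0.2888; 0.2888 1.4548]  H_jac=[-0.2089 0.0606]  S=[0.2045]  K=[-0.7683; 0.1358]  nu=[-1.4487]  x^+=[2.3930, 4.2188]  P^+=[0.7151 0.3102; 0.3102 1.4510]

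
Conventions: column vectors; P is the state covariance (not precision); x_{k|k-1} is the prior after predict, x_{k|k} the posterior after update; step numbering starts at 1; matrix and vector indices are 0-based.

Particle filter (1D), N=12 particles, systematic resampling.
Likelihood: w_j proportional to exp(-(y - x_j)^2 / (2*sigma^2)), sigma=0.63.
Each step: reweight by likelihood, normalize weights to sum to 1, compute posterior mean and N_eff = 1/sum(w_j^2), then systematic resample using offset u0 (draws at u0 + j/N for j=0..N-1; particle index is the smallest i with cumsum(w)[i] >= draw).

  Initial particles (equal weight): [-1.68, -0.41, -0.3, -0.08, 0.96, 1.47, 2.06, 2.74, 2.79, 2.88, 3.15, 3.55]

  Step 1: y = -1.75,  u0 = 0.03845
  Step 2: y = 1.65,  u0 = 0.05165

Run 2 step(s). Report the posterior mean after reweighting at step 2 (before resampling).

step 1: w=[0.8292, 0.0869, 0.0590, 0.0249, 0.0001, 0.0000, 0.0000, 0.0000, 0.0000, 0.0000, 0.0000, 0.0000]  mean=-1.4482  Neff=1.4303  idx=[0, 0, 0, 0, 0, 0, 0, 0, 0, 0, 1, 2]
step 2: w=[0.0001, 0.0001, 0.0001, 0.0001, 0.0001, 0.0001, 0.0001, 0.0001, 0.0001, 0.0001, 0.3643, 0.6350]  mean=-0.3410  Neff=1.8657  idx=[10, 10, 10, 10, 11, 11, 11, 11, 11, 11, 11, 11]

post_mean = -0.3410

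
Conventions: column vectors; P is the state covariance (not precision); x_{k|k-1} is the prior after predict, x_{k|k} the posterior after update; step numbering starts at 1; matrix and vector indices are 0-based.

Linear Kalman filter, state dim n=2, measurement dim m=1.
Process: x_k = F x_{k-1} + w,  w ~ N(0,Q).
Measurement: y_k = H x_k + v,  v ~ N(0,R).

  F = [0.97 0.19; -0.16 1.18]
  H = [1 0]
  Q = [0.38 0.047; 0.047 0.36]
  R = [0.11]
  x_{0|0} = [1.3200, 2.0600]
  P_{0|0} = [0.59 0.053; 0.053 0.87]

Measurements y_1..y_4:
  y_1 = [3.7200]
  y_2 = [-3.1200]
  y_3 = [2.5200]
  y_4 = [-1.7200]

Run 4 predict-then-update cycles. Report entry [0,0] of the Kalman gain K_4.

K[0,0] = 0.8468

step 1: x^-=[1.6718, 2.2196]  P^-=[0.9861 0.2095; 0.2095 1.5665]  S=[1.0961]  K=[0.8996; 0.1912]  nu=[2.0482]  x^+=[3.5144, 2.6112]  P^+=[0.0990 0.0210; 0.0210 1.5264]
step 2: x^-=[3.9051, 2.5189]  P^-=[0.5360 0.3973; 0.3973 2.4800]  S=[0.6460]  K=[0.8297; 0.6150]  nu=[-7.0251]  x^+=[-1.9237, -1.8019]  P^+=[0.0913 0.0677; 0.0677 2.2356]
step 3: x^-=[-2.2084, -1.8184]  P^-=[0.5715 0.6094; 0.6094 3.4497]  S=[0.6815]  K=[0.8386; 0.8942]  nu=[4.7284]  x^+=[1.7568, 2.4099]  P^+=[0.0922 0.0984; 0.0984 2.9047]
step 4: x^-=[2.1620, 2.5626]  P^-=[0.6079 0.7935; 0.7935 4.3697]  S=[0.7179]  K=[0.8468; 1.1053]  nu=[-3.8820]  x^+=[-1.1252, -1.7282]  P^+=[0.0931 0.1216; 0.1216 3.4926]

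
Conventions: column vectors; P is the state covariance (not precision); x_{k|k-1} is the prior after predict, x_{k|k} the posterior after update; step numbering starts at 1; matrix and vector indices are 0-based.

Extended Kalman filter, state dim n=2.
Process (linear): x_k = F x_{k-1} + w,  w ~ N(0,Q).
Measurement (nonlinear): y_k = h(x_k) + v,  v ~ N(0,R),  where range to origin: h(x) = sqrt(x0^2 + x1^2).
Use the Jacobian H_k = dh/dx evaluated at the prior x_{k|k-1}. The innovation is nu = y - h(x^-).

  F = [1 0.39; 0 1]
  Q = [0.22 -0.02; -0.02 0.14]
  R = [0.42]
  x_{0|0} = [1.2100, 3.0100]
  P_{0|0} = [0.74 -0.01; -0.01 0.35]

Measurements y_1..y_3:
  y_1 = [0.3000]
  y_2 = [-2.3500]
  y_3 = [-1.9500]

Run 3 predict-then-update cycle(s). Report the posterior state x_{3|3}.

step 1: x^-=[2.3839, 3.0100]  P^-=[1.0054 0.1065; 0.1065 0.4900]  H_jac=[0.6209 0.7839]  S=[1.2124]  K=[0.5838; 0.3714]  nu=[-3.5397]  x^+=[0.3176, 1.6954]  P^+=[0.5923 -0.1563; -0.1563 0.3228]
step 2: x^-=[0.9788, 1.6954]  P^-=[0.7395 -0.0504; -0.0504 0.4628]  H_jac=[0.5000 0.8660]  S=[0.9083]  K=[0.3589; 0.4135]  nu=[-4.3077]  x^+=[-0.5674, -0.0858]  P^+=[0.6224 -0.1853; -0.1853 0.3075]
step 3: x^-=[-0.6009, -0.0858]  P^-=[0.7447 -0.0853; -0.0853 0.4475]  H_jac=[-0.9900 -0.1414]  S=[1.1349]  K=[-0.6390; 0.0187]  nu=[-2.5570]  x^+=[1.0329, -0.1336]  P^+=[0.2813 -0.0718; -0.0718 0.4471]

x_post = [1.0329, -0.1336]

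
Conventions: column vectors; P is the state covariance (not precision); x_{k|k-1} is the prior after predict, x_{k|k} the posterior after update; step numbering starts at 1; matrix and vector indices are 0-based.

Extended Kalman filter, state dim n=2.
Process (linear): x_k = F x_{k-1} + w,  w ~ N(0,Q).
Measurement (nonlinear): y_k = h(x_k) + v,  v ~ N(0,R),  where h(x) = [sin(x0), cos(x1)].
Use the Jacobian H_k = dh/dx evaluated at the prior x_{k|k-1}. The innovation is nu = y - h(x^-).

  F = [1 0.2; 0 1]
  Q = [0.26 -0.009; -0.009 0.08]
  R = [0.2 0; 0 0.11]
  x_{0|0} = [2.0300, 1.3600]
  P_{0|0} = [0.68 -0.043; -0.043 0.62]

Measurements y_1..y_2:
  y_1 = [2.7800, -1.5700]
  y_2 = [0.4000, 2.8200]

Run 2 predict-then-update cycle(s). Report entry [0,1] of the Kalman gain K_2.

step 1: x^-=[2.3020, 1.3600]  P^-=[0.9476 0.0720; 0.0720 0.7000]  H_jac=[-0.6678 0.0000; 0.0000 -0.9779]  S=[0.6225 0.0470; 0.0470 0.7794]  K=[-1.0142 -0.0292; -0.0110 -0.8776]  nu=[2.0356, -1.7792]  x^+=[0.2893, 2.8992]  P^+=[0.3038 0.0033; 0.0033 0.0987]
step 2: x^-=[0.8691, 2.8992]  P^-=[0.5690 0.0140; 0.0140 0.1787]  H_jac=[0.6455 0.0000; 0.0000 -0.2400]  S=[0.4371 -0.0022; -0.0022 0.1203]  K=[0.8403 -0.0128; 0.0189 -0.3562]  nu=[-0.3638, 3.7908]  x^+=[0.5149, 1.5420]  P^+=[0.2604 0.0059; 0.0059 0.1633]

K[0,1] = -0.0128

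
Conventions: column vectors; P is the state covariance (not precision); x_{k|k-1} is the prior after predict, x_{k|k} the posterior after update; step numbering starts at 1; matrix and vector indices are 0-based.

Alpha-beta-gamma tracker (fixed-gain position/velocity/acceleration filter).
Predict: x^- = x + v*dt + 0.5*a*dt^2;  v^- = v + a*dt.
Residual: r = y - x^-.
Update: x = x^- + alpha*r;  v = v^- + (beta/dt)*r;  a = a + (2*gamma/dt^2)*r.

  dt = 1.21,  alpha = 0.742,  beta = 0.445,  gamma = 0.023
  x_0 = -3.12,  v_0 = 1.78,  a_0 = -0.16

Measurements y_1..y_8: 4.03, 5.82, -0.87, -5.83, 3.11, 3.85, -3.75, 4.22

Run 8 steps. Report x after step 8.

x_post = 2.0960

step 1: x_pred=-1.0833  r=5.1133  x^+=2.7108  v^+=3.4669  a^+=0.0007
step 2: x_pred=6.9062  r=-1.0862  x^+=6.1002  v^+=3.0682  a^+=-0.0335
step 3: x_pred=9.7883  r=-10.6583  x^+=1.8798  v^+=-0.8921  a^+=-0.3683
step 4: x_pred=0.5308  r=-6.3608  x^+=-4.1889  v^+=-3.6771  a^+=-0.5682
step 5: x_pred=-9.0541  r=12.1641  x^+=-0.0283  v^+=0.1090  a^+=-0.1860
step 6: x_pred=-0.0326  r=3.8826  x^+=2.8483  v^+=1.3118  a^+=-0.0640
step 7: x_pred=4.3887  r=-8.1387  x^+=-1.6502  v^+=-1.7588  a^+=-0.3197
step 8: x_pred=-4.0124  r=8.2324  x^+=2.0960  v^+=0.8819  a^+=-0.0611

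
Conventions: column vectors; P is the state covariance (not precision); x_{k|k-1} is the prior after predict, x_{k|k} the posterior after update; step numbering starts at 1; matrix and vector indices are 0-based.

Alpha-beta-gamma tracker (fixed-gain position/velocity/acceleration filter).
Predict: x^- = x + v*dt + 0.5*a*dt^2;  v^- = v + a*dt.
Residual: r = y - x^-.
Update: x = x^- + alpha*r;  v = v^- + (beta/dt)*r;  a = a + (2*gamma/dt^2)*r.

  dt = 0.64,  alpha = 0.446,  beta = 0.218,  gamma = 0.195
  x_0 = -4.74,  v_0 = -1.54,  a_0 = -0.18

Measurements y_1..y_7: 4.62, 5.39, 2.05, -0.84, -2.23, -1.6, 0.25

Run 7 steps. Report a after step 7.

step 1: x_pred=-5.7625  r=10.3825  x^+=-1.1319  v^+=1.8813  a^+=9.7056
step 2: x_pred=2.0599  r=3.3301  x^+=3.5451  v^+=9.2273  a^+=12.8764
step 3: x_pred=12.0877  r=-10.0377  x^+=7.6109  v^+=14.0491  a^+=3.3191
step 4: x_pred=17.2820  r=-18.1220  x^+=9.1996  v^+=10.0005  a^+=-13.9358
step 5: x_pred=12.7459  r=-14.9759  x^+=6.0666  v^+=-4.0196  a^+=-28.1950
step 6: x_pred=-2.2802  r=0.6802  x^+=-1.9768  v^+=-21.8327  a^+=-27.5473
step 7: x_pred=-21.5915  r=21.8415  x^+=-11.8502  v^+=-32.0232  a^+=-6.7510

a_post = -6.7510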